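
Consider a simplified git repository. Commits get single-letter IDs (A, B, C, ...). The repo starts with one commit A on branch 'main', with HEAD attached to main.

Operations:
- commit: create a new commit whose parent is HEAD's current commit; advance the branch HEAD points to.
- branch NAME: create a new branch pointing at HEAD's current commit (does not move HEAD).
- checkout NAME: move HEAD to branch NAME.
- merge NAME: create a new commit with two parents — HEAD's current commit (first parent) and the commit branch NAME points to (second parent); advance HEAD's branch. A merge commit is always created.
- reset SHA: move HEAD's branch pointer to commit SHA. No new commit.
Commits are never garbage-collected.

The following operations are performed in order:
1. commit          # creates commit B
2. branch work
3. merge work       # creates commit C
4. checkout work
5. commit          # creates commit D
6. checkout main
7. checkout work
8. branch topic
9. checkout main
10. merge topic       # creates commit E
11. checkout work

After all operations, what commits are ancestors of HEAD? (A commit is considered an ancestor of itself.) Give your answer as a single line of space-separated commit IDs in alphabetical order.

Answer: A B D

Derivation:
After op 1 (commit): HEAD=main@B [main=B]
After op 2 (branch): HEAD=main@B [main=B work=B]
After op 3 (merge): HEAD=main@C [main=C work=B]
After op 4 (checkout): HEAD=work@B [main=C work=B]
After op 5 (commit): HEAD=work@D [main=C work=D]
After op 6 (checkout): HEAD=main@C [main=C work=D]
After op 7 (checkout): HEAD=work@D [main=C work=D]
After op 8 (branch): HEAD=work@D [main=C topic=D work=D]
After op 9 (checkout): HEAD=main@C [main=C topic=D work=D]
After op 10 (merge): HEAD=main@E [main=E topic=D work=D]
After op 11 (checkout): HEAD=work@D [main=E topic=D work=D]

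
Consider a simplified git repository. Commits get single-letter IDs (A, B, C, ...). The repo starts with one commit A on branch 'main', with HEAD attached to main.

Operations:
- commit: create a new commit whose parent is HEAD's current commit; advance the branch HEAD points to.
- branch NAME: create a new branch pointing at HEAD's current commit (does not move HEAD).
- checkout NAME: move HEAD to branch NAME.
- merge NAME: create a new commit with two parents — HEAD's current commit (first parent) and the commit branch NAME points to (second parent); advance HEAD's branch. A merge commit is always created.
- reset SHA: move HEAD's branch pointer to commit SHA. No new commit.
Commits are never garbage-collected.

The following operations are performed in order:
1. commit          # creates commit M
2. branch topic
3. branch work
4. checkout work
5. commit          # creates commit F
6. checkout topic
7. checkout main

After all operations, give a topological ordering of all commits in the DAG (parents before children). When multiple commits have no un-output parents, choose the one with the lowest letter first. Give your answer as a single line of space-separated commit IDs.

After op 1 (commit): HEAD=main@M [main=M]
After op 2 (branch): HEAD=main@M [main=M topic=M]
After op 3 (branch): HEAD=main@M [main=M topic=M work=M]
After op 4 (checkout): HEAD=work@M [main=M topic=M work=M]
After op 5 (commit): HEAD=work@F [main=M topic=M work=F]
After op 6 (checkout): HEAD=topic@M [main=M topic=M work=F]
After op 7 (checkout): HEAD=main@M [main=M topic=M work=F]
commit A: parents=[]
commit F: parents=['M']
commit M: parents=['A']

Answer: A M F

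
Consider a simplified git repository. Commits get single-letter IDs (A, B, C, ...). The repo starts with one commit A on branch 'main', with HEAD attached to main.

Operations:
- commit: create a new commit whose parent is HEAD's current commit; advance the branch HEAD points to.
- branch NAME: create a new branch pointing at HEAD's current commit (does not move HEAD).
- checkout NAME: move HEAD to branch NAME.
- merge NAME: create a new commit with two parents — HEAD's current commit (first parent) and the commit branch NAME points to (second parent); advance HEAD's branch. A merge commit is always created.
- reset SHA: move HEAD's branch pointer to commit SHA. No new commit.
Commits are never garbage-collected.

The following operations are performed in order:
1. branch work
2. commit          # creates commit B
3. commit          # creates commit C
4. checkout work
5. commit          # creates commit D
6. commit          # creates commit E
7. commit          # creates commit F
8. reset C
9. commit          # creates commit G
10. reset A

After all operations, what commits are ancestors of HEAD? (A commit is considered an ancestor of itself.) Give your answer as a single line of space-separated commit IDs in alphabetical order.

Answer: A

Derivation:
After op 1 (branch): HEAD=main@A [main=A work=A]
After op 2 (commit): HEAD=main@B [main=B work=A]
After op 3 (commit): HEAD=main@C [main=C work=A]
After op 4 (checkout): HEAD=work@A [main=C work=A]
After op 5 (commit): HEAD=work@D [main=C work=D]
After op 6 (commit): HEAD=work@E [main=C work=E]
After op 7 (commit): HEAD=work@F [main=C work=F]
After op 8 (reset): HEAD=work@C [main=C work=C]
After op 9 (commit): HEAD=work@G [main=C work=G]
After op 10 (reset): HEAD=work@A [main=C work=A]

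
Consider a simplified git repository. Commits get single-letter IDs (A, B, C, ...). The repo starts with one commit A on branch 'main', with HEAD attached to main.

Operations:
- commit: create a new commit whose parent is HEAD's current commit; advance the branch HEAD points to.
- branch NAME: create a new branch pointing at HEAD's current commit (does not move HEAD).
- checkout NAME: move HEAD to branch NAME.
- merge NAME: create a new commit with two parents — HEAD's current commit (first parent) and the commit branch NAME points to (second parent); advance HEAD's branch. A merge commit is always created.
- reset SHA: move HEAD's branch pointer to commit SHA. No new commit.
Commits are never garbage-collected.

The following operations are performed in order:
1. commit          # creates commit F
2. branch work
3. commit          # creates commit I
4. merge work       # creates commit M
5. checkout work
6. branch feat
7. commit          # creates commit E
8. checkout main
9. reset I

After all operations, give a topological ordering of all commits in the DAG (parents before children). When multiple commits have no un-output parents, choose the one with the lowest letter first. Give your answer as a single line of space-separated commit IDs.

After op 1 (commit): HEAD=main@F [main=F]
After op 2 (branch): HEAD=main@F [main=F work=F]
After op 3 (commit): HEAD=main@I [main=I work=F]
After op 4 (merge): HEAD=main@M [main=M work=F]
After op 5 (checkout): HEAD=work@F [main=M work=F]
After op 6 (branch): HEAD=work@F [feat=F main=M work=F]
After op 7 (commit): HEAD=work@E [feat=F main=M work=E]
After op 8 (checkout): HEAD=main@M [feat=F main=M work=E]
After op 9 (reset): HEAD=main@I [feat=F main=I work=E]
commit A: parents=[]
commit E: parents=['F']
commit F: parents=['A']
commit I: parents=['F']
commit M: parents=['I', 'F']

Answer: A F E I M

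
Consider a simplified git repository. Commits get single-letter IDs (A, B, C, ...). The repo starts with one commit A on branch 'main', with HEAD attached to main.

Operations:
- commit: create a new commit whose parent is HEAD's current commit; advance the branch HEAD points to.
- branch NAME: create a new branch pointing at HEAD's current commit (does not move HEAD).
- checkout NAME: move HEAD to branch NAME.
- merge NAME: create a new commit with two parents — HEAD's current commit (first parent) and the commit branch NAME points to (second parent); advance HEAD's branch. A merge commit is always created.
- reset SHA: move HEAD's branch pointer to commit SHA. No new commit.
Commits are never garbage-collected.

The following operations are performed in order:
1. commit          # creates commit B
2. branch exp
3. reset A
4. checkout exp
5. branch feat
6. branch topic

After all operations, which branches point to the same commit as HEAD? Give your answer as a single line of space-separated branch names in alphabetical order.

After op 1 (commit): HEAD=main@B [main=B]
After op 2 (branch): HEAD=main@B [exp=B main=B]
After op 3 (reset): HEAD=main@A [exp=B main=A]
After op 4 (checkout): HEAD=exp@B [exp=B main=A]
After op 5 (branch): HEAD=exp@B [exp=B feat=B main=A]
After op 6 (branch): HEAD=exp@B [exp=B feat=B main=A topic=B]

Answer: exp feat topic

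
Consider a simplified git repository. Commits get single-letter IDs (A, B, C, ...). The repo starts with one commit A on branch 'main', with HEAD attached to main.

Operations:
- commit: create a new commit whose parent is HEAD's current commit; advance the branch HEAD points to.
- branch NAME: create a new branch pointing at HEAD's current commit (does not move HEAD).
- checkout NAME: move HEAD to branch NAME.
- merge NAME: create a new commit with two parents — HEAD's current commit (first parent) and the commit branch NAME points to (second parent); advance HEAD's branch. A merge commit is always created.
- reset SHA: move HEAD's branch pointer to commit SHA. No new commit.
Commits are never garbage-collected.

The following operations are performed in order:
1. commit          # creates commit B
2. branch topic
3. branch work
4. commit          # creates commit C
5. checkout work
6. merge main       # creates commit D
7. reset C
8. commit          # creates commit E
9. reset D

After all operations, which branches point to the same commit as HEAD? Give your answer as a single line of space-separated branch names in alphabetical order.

Answer: work

Derivation:
After op 1 (commit): HEAD=main@B [main=B]
After op 2 (branch): HEAD=main@B [main=B topic=B]
After op 3 (branch): HEAD=main@B [main=B topic=B work=B]
After op 4 (commit): HEAD=main@C [main=C topic=B work=B]
After op 5 (checkout): HEAD=work@B [main=C topic=B work=B]
After op 6 (merge): HEAD=work@D [main=C topic=B work=D]
After op 7 (reset): HEAD=work@C [main=C topic=B work=C]
After op 8 (commit): HEAD=work@E [main=C topic=B work=E]
After op 9 (reset): HEAD=work@D [main=C topic=B work=D]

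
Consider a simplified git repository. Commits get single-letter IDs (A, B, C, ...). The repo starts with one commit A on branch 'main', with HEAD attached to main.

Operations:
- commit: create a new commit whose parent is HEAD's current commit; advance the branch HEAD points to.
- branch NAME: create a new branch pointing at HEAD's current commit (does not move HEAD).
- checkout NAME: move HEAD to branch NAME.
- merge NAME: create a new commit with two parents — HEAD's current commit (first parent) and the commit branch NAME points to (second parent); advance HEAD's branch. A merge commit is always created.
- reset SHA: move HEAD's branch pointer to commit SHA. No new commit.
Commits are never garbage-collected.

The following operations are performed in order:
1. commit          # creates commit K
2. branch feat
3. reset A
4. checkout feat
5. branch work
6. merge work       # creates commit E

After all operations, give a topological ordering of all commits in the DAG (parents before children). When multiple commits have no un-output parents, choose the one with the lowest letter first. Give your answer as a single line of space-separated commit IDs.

After op 1 (commit): HEAD=main@K [main=K]
After op 2 (branch): HEAD=main@K [feat=K main=K]
After op 3 (reset): HEAD=main@A [feat=K main=A]
After op 4 (checkout): HEAD=feat@K [feat=K main=A]
After op 5 (branch): HEAD=feat@K [feat=K main=A work=K]
After op 6 (merge): HEAD=feat@E [feat=E main=A work=K]
commit A: parents=[]
commit E: parents=['K', 'K']
commit K: parents=['A']

Answer: A K E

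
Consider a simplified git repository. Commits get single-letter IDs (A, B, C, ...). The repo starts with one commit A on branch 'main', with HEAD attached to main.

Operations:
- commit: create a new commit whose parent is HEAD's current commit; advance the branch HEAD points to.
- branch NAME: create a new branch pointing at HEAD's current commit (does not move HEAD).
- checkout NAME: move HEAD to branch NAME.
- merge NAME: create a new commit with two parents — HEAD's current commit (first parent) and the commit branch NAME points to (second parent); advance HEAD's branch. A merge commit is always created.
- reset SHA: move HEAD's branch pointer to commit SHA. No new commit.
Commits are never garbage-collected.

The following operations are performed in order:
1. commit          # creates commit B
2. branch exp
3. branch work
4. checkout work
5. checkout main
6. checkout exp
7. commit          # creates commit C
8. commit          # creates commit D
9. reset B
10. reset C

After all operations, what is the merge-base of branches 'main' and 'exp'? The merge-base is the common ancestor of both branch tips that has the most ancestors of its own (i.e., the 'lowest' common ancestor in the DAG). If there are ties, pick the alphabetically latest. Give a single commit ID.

After op 1 (commit): HEAD=main@B [main=B]
After op 2 (branch): HEAD=main@B [exp=B main=B]
After op 3 (branch): HEAD=main@B [exp=B main=B work=B]
After op 4 (checkout): HEAD=work@B [exp=B main=B work=B]
After op 5 (checkout): HEAD=main@B [exp=B main=B work=B]
After op 6 (checkout): HEAD=exp@B [exp=B main=B work=B]
After op 7 (commit): HEAD=exp@C [exp=C main=B work=B]
After op 8 (commit): HEAD=exp@D [exp=D main=B work=B]
After op 9 (reset): HEAD=exp@B [exp=B main=B work=B]
After op 10 (reset): HEAD=exp@C [exp=C main=B work=B]
ancestors(main=B): ['A', 'B']
ancestors(exp=C): ['A', 'B', 'C']
common: ['A', 'B']

Answer: B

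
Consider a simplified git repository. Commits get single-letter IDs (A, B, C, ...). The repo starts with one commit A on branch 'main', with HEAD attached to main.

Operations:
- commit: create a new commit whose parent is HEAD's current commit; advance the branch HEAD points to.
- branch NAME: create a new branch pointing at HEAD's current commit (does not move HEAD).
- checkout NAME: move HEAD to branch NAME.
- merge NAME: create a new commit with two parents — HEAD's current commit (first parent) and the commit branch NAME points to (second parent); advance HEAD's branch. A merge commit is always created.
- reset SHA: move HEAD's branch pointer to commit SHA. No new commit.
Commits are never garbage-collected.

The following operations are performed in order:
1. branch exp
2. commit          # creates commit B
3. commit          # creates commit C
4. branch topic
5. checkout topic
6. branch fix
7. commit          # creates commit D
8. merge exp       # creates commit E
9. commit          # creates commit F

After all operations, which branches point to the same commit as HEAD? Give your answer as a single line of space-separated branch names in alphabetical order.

After op 1 (branch): HEAD=main@A [exp=A main=A]
After op 2 (commit): HEAD=main@B [exp=A main=B]
After op 3 (commit): HEAD=main@C [exp=A main=C]
After op 4 (branch): HEAD=main@C [exp=A main=C topic=C]
After op 5 (checkout): HEAD=topic@C [exp=A main=C topic=C]
After op 6 (branch): HEAD=topic@C [exp=A fix=C main=C topic=C]
After op 7 (commit): HEAD=topic@D [exp=A fix=C main=C topic=D]
After op 8 (merge): HEAD=topic@E [exp=A fix=C main=C topic=E]
After op 9 (commit): HEAD=topic@F [exp=A fix=C main=C topic=F]

Answer: topic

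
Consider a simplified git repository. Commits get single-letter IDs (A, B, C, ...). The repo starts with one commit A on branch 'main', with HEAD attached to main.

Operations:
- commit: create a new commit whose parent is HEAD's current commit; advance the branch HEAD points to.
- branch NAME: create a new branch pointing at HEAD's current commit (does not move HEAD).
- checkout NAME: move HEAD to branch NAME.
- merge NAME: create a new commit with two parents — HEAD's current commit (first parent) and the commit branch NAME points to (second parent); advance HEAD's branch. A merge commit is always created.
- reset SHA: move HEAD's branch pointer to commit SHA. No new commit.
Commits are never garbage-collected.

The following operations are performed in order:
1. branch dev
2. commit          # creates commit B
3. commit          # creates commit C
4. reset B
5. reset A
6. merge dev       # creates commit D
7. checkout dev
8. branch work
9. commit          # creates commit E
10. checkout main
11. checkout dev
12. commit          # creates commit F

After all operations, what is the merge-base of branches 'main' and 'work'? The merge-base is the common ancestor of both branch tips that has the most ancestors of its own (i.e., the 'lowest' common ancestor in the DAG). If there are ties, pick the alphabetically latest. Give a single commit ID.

Answer: A

Derivation:
After op 1 (branch): HEAD=main@A [dev=A main=A]
After op 2 (commit): HEAD=main@B [dev=A main=B]
After op 3 (commit): HEAD=main@C [dev=A main=C]
After op 4 (reset): HEAD=main@B [dev=A main=B]
After op 5 (reset): HEAD=main@A [dev=A main=A]
After op 6 (merge): HEAD=main@D [dev=A main=D]
After op 7 (checkout): HEAD=dev@A [dev=A main=D]
After op 8 (branch): HEAD=dev@A [dev=A main=D work=A]
After op 9 (commit): HEAD=dev@E [dev=E main=D work=A]
After op 10 (checkout): HEAD=main@D [dev=E main=D work=A]
After op 11 (checkout): HEAD=dev@E [dev=E main=D work=A]
After op 12 (commit): HEAD=dev@F [dev=F main=D work=A]
ancestors(main=D): ['A', 'D']
ancestors(work=A): ['A']
common: ['A']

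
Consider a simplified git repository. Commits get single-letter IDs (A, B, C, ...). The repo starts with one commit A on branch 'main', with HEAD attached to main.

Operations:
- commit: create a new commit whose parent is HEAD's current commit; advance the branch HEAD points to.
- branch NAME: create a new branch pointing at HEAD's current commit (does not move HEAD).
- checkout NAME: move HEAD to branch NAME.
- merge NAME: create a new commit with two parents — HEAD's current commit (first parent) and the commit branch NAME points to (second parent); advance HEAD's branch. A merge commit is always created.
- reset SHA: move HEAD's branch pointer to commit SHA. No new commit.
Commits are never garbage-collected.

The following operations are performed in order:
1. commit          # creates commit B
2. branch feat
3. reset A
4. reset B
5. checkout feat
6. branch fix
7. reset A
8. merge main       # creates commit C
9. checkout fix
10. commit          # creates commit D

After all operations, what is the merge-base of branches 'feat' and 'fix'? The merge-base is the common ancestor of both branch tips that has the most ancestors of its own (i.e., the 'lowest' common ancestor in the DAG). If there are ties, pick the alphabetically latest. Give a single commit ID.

Answer: B

Derivation:
After op 1 (commit): HEAD=main@B [main=B]
After op 2 (branch): HEAD=main@B [feat=B main=B]
After op 3 (reset): HEAD=main@A [feat=B main=A]
After op 4 (reset): HEAD=main@B [feat=B main=B]
After op 5 (checkout): HEAD=feat@B [feat=B main=B]
After op 6 (branch): HEAD=feat@B [feat=B fix=B main=B]
After op 7 (reset): HEAD=feat@A [feat=A fix=B main=B]
After op 8 (merge): HEAD=feat@C [feat=C fix=B main=B]
After op 9 (checkout): HEAD=fix@B [feat=C fix=B main=B]
After op 10 (commit): HEAD=fix@D [feat=C fix=D main=B]
ancestors(feat=C): ['A', 'B', 'C']
ancestors(fix=D): ['A', 'B', 'D']
common: ['A', 'B']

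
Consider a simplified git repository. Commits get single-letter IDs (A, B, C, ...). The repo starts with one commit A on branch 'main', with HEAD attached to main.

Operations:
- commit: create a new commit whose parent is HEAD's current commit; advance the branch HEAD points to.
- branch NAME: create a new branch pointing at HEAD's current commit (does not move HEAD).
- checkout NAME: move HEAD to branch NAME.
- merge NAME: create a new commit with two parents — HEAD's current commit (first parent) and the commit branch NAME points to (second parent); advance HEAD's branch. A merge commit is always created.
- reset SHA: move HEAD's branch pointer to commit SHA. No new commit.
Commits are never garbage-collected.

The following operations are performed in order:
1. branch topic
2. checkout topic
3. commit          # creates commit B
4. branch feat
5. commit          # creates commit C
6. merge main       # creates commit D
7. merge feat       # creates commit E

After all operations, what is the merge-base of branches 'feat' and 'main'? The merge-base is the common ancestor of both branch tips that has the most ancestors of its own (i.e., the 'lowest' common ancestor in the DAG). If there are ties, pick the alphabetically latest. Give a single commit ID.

Answer: A

Derivation:
After op 1 (branch): HEAD=main@A [main=A topic=A]
After op 2 (checkout): HEAD=topic@A [main=A topic=A]
After op 3 (commit): HEAD=topic@B [main=A topic=B]
After op 4 (branch): HEAD=topic@B [feat=B main=A topic=B]
After op 5 (commit): HEAD=topic@C [feat=B main=A topic=C]
After op 6 (merge): HEAD=topic@D [feat=B main=A topic=D]
After op 7 (merge): HEAD=topic@E [feat=B main=A topic=E]
ancestors(feat=B): ['A', 'B']
ancestors(main=A): ['A']
common: ['A']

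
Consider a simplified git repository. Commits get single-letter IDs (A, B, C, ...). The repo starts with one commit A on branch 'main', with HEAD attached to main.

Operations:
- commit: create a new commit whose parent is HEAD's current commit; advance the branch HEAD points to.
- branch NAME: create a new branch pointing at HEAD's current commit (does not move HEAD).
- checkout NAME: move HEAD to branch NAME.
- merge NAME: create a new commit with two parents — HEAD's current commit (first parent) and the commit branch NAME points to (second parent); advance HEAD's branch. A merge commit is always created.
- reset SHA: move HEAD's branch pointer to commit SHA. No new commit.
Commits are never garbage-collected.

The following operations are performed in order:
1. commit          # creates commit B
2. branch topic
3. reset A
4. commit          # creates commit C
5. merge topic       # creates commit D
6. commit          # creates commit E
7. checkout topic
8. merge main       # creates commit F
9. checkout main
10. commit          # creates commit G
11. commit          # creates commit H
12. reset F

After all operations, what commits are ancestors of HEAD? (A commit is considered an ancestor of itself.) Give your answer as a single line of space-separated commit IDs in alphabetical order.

Answer: A B C D E F

Derivation:
After op 1 (commit): HEAD=main@B [main=B]
After op 2 (branch): HEAD=main@B [main=B topic=B]
After op 3 (reset): HEAD=main@A [main=A topic=B]
After op 4 (commit): HEAD=main@C [main=C topic=B]
After op 5 (merge): HEAD=main@D [main=D topic=B]
After op 6 (commit): HEAD=main@E [main=E topic=B]
After op 7 (checkout): HEAD=topic@B [main=E topic=B]
After op 8 (merge): HEAD=topic@F [main=E topic=F]
After op 9 (checkout): HEAD=main@E [main=E topic=F]
After op 10 (commit): HEAD=main@G [main=G topic=F]
After op 11 (commit): HEAD=main@H [main=H topic=F]
After op 12 (reset): HEAD=main@F [main=F topic=F]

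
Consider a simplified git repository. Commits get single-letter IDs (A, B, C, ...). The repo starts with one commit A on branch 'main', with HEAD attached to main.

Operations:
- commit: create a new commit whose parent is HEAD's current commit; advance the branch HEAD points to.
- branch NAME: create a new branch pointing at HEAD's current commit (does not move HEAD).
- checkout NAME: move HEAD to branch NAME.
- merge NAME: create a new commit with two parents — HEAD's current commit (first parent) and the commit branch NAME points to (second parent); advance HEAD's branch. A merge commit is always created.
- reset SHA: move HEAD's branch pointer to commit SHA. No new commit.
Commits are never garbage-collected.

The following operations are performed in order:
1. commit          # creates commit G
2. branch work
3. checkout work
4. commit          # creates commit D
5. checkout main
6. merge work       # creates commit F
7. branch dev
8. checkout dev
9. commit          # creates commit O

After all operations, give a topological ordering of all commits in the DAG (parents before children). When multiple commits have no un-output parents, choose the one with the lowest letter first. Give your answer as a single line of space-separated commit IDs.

Answer: A G D F O

Derivation:
After op 1 (commit): HEAD=main@G [main=G]
After op 2 (branch): HEAD=main@G [main=G work=G]
After op 3 (checkout): HEAD=work@G [main=G work=G]
After op 4 (commit): HEAD=work@D [main=G work=D]
After op 5 (checkout): HEAD=main@G [main=G work=D]
After op 6 (merge): HEAD=main@F [main=F work=D]
After op 7 (branch): HEAD=main@F [dev=F main=F work=D]
After op 8 (checkout): HEAD=dev@F [dev=F main=F work=D]
After op 9 (commit): HEAD=dev@O [dev=O main=F work=D]
commit A: parents=[]
commit D: parents=['G']
commit F: parents=['G', 'D']
commit G: parents=['A']
commit O: parents=['F']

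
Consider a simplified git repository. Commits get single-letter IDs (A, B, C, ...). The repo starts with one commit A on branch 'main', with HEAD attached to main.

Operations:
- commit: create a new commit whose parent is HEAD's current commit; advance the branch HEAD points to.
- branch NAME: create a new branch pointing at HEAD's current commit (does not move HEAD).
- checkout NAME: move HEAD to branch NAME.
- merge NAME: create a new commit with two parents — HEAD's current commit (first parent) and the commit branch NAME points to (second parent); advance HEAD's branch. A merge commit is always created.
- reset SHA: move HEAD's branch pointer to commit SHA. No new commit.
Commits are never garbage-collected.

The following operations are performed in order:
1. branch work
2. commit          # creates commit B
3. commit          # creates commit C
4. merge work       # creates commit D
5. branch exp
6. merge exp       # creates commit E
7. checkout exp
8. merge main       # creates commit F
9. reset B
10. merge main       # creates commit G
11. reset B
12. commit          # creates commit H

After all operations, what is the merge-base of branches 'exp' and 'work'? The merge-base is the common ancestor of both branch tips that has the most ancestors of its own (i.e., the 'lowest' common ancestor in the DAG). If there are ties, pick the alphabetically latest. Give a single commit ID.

After op 1 (branch): HEAD=main@A [main=A work=A]
After op 2 (commit): HEAD=main@B [main=B work=A]
After op 3 (commit): HEAD=main@C [main=C work=A]
After op 4 (merge): HEAD=main@D [main=D work=A]
After op 5 (branch): HEAD=main@D [exp=D main=D work=A]
After op 6 (merge): HEAD=main@E [exp=D main=E work=A]
After op 7 (checkout): HEAD=exp@D [exp=D main=E work=A]
After op 8 (merge): HEAD=exp@F [exp=F main=E work=A]
After op 9 (reset): HEAD=exp@B [exp=B main=E work=A]
After op 10 (merge): HEAD=exp@G [exp=G main=E work=A]
After op 11 (reset): HEAD=exp@B [exp=B main=E work=A]
After op 12 (commit): HEAD=exp@H [exp=H main=E work=A]
ancestors(exp=H): ['A', 'B', 'H']
ancestors(work=A): ['A']
common: ['A']

Answer: A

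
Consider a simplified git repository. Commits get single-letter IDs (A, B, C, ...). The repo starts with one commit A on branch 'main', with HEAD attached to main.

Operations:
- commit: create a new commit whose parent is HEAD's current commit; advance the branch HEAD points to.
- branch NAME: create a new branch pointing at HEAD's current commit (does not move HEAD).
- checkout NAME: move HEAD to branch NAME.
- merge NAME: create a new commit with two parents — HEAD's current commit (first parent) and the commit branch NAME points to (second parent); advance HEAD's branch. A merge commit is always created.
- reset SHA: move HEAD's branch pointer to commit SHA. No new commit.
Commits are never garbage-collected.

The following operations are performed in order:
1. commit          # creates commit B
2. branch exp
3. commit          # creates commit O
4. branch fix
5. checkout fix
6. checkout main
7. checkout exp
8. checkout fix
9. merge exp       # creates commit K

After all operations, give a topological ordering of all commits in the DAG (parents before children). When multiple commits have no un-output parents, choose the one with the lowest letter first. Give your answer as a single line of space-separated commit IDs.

After op 1 (commit): HEAD=main@B [main=B]
After op 2 (branch): HEAD=main@B [exp=B main=B]
After op 3 (commit): HEAD=main@O [exp=B main=O]
After op 4 (branch): HEAD=main@O [exp=B fix=O main=O]
After op 5 (checkout): HEAD=fix@O [exp=B fix=O main=O]
After op 6 (checkout): HEAD=main@O [exp=B fix=O main=O]
After op 7 (checkout): HEAD=exp@B [exp=B fix=O main=O]
After op 8 (checkout): HEAD=fix@O [exp=B fix=O main=O]
After op 9 (merge): HEAD=fix@K [exp=B fix=K main=O]
commit A: parents=[]
commit B: parents=['A']
commit K: parents=['O', 'B']
commit O: parents=['B']

Answer: A B O K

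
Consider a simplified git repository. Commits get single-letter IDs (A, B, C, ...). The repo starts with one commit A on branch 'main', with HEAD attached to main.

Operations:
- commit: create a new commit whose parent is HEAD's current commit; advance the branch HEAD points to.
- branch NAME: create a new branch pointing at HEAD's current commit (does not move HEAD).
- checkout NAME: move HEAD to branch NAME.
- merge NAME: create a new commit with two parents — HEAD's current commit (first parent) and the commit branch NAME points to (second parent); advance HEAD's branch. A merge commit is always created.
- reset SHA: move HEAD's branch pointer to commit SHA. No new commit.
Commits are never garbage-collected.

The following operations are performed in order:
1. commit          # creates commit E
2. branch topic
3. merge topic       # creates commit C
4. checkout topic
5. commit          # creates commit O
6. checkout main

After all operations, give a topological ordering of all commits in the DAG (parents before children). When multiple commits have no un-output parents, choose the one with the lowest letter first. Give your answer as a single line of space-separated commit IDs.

After op 1 (commit): HEAD=main@E [main=E]
After op 2 (branch): HEAD=main@E [main=E topic=E]
After op 3 (merge): HEAD=main@C [main=C topic=E]
After op 4 (checkout): HEAD=topic@E [main=C topic=E]
After op 5 (commit): HEAD=topic@O [main=C topic=O]
After op 6 (checkout): HEAD=main@C [main=C topic=O]
commit A: parents=[]
commit C: parents=['E', 'E']
commit E: parents=['A']
commit O: parents=['E']

Answer: A E C O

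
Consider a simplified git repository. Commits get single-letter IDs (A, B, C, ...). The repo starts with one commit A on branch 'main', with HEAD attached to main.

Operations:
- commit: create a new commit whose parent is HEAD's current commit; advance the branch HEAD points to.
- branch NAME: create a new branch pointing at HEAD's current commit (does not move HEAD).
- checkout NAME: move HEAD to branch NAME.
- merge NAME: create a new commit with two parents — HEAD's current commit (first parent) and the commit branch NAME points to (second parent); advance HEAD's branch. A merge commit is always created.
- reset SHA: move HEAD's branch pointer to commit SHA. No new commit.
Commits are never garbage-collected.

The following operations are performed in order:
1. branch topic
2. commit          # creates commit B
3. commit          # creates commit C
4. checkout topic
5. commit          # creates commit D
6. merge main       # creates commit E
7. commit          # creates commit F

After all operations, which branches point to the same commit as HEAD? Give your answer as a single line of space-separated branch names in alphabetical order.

After op 1 (branch): HEAD=main@A [main=A topic=A]
After op 2 (commit): HEAD=main@B [main=B topic=A]
After op 3 (commit): HEAD=main@C [main=C topic=A]
After op 4 (checkout): HEAD=topic@A [main=C topic=A]
After op 5 (commit): HEAD=topic@D [main=C topic=D]
After op 6 (merge): HEAD=topic@E [main=C topic=E]
After op 7 (commit): HEAD=topic@F [main=C topic=F]

Answer: topic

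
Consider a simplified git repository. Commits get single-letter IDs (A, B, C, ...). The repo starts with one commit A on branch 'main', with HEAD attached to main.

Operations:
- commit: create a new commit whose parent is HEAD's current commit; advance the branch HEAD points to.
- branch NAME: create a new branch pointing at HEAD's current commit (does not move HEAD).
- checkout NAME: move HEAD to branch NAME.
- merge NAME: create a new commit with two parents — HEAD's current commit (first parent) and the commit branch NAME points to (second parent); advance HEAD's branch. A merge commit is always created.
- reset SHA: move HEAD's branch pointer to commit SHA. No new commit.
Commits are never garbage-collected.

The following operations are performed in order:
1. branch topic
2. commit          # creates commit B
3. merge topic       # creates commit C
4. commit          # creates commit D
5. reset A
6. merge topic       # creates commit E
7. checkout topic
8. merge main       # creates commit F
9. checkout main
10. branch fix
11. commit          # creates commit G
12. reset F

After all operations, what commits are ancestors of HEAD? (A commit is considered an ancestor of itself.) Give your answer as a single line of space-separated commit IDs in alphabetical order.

After op 1 (branch): HEAD=main@A [main=A topic=A]
After op 2 (commit): HEAD=main@B [main=B topic=A]
After op 3 (merge): HEAD=main@C [main=C topic=A]
After op 4 (commit): HEAD=main@D [main=D topic=A]
After op 5 (reset): HEAD=main@A [main=A topic=A]
After op 6 (merge): HEAD=main@E [main=E topic=A]
After op 7 (checkout): HEAD=topic@A [main=E topic=A]
After op 8 (merge): HEAD=topic@F [main=E topic=F]
After op 9 (checkout): HEAD=main@E [main=E topic=F]
After op 10 (branch): HEAD=main@E [fix=E main=E topic=F]
After op 11 (commit): HEAD=main@G [fix=E main=G topic=F]
After op 12 (reset): HEAD=main@F [fix=E main=F topic=F]

Answer: A E F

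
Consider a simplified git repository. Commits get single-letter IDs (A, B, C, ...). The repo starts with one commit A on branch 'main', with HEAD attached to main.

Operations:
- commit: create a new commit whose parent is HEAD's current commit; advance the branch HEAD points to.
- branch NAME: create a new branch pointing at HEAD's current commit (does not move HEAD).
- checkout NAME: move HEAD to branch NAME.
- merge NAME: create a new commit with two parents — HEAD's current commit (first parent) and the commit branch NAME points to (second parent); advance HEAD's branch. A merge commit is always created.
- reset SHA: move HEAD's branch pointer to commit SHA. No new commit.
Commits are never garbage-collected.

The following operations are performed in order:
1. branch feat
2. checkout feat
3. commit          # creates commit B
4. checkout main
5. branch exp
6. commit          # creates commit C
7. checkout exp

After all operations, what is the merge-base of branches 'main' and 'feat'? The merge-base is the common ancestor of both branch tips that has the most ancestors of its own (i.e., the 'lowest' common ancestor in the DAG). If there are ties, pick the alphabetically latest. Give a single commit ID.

Answer: A

Derivation:
After op 1 (branch): HEAD=main@A [feat=A main=A]
After op 2 (checkout): HEAD=feat@A [feat=A main=A]
After op 3 (commit): HEAD=feat@B [feat=B main=A]
After op 4 (checkout): HEAD=main@A [feat=B main=A]
After op 5 (branch): HEAD=main@A [exp=A feat=B main=A]
After op 6 (commit): HEAD=main@C [exp=A feat=B main=C]
After op 7 (checkout): HEAD=exp@A [exp=A feat=B main=C]
ancestors(main=C): ['A', 'C']
ancestors(feat=B): ['A', 'B']
common: ['A']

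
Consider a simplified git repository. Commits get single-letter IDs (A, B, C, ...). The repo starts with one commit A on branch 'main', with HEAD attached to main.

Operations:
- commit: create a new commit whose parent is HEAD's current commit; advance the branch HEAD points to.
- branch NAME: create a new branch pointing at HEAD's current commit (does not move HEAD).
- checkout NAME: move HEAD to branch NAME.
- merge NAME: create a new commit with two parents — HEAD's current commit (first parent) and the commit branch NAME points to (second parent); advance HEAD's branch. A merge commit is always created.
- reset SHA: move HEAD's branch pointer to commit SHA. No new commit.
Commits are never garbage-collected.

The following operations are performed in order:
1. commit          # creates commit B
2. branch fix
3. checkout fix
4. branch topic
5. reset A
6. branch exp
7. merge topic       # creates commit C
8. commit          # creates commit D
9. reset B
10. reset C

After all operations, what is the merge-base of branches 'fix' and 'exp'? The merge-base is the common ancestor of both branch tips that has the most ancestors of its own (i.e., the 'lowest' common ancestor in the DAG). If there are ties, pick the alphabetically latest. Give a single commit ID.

After op 1 (commit): HEAD=main@B [main=B]
After op 2 (branch): HEAD=main@B [fix=B main=B]
After op 3 (checkout): HEAD=fix@B [fix=B main=B]
After op 4 (branch): HEAD=fix@B [fix=B main=B topic=B]
After op 5 (reset): HEAD=fix@A [fix=A main=B topic=B]
After op 6 (branch): HEAD=fix@A [exp=A fix=A main=B topic=B]
After op 7 (merge): HEAD=fix@C [exp=A fix=C main=B topic=B]
After op 8 (commit): HEAD=fix@D [exp=A fix=D main=B topic=B]
After op 9 (reset): HEAD=fix@B [exp=A fix=B main=B topic=B]
After op 10 (reset): HEAD=fix@C [exp=A fix=C main=B topic=B]
ancestors(fix=C): ['A', 'B', 'C']
ancestors(exp=A): ['A']
common: ['A']

Answer: A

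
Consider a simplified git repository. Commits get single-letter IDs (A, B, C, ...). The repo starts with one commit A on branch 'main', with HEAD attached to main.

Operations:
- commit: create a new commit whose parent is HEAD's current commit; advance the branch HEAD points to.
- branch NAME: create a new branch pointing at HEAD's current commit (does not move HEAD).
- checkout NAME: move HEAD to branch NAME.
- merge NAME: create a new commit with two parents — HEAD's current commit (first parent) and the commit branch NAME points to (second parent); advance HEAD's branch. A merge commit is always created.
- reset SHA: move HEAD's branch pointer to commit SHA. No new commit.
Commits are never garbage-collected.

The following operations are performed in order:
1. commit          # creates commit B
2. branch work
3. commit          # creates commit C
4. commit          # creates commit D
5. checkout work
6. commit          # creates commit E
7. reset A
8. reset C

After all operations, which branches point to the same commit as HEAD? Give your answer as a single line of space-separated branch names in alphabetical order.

Answer: work

Derivation:
After op 1 (commit): HEAD=main@B [main=B]
After op 2 (branch): HEAD=main@B [main=B work=B]
After op 3 (commit): HEAD=main@C [main=C work=B]
After op 4 (commit): HEAD=main@D [main=D work=B]
After op 5 (checkout): HEAD=work@B [main=D work=B]
After op 6 (commit): HEAD=work@E [main=D work=E]
After op 7 (reset): HEAD=work@A [main=D work=A]
After op 8 (reset): HEAD=work@C [main=D work=C]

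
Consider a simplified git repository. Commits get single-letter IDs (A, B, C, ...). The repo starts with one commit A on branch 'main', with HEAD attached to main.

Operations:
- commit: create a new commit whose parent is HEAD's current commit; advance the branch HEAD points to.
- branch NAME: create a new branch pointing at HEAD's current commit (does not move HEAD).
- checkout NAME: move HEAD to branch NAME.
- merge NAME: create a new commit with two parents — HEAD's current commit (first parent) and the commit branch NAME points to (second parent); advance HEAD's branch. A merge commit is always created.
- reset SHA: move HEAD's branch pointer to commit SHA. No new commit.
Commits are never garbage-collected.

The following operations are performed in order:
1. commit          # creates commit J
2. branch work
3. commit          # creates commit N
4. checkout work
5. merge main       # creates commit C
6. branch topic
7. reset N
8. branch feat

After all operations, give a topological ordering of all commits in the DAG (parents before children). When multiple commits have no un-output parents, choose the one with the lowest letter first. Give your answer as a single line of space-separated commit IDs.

Answer: A J N C

Derivation:
After op 1 (commit): HEAD=main@J [main=J]
After op 2 (branch): HEAD=main@J [main=J work=J]
After op 3 (commit): HEAD=main@N [main=N work=J]
After op 4 (checkout): HEAD=work@J [main=N work=J]
After op 5 (merge): HEAD=work@C [main=N work=C]
After op 6 (branch): HEAD=work@C [main=N topic=C work=C]
After op 7 (reset): HEAD=work@N [main=N topic=C work=N]
After op 8 (branch): HEAD=work@N [feat=N main=N topic=C work=N]
commit A: parents=[]
commit C: parents=['J', 'N']
commit J: parents=['A']
commit N: parents=['J']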